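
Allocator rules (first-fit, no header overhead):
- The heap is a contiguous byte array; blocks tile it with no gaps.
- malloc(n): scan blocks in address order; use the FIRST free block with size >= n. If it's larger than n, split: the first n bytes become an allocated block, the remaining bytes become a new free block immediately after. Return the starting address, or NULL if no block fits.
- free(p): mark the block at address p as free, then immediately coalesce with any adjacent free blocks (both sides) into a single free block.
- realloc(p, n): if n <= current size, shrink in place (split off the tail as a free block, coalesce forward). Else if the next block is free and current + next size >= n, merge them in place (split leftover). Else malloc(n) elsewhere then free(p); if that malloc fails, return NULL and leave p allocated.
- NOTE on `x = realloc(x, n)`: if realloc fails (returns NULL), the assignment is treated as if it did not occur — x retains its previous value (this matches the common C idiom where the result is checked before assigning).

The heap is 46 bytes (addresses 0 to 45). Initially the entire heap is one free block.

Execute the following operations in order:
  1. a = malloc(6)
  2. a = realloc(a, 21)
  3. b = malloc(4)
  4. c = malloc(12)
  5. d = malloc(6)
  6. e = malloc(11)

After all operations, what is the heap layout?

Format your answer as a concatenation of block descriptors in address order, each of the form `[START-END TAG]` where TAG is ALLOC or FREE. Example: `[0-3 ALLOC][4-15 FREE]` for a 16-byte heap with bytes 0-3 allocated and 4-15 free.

Op 1: a = malloc(6) -> a = 0; heap: [0-5 ALLOC][6-45 FREE]
Op 2: a = realloc(a, 21) -> a = 0; heap: [0-20 ALLOC][21-45 FREE]
Op 3: b = malloc(4) -> b = 21; heap: [0-20 ALLOC][21-24 ALLOC][25-45 FREE]
Op 4: c = malloc(12) -> c = 25; heap: [0-20 ALLOC][21-24 ALLOC][25-36 ALLOC][37-45 FREE]
Op 5: d = malloc(6) -> d = 37; heap: [0-20 ALLOC][21-24 ALLOC][25-36 ALLOC][37-42 ALLOC][43-45 FREE]
Op 6: e = malloc(11) -> e = NULL; heap: [0-20 ALLOC][21-24 ALLOC][25-36 ALLOC][37-42 ALLOC][43-45 FREE]

Answer: [0-20 ALLOC][21-24 ALLOC][25-36 ALLOC][37-42 ALLOC][43-45 FREE]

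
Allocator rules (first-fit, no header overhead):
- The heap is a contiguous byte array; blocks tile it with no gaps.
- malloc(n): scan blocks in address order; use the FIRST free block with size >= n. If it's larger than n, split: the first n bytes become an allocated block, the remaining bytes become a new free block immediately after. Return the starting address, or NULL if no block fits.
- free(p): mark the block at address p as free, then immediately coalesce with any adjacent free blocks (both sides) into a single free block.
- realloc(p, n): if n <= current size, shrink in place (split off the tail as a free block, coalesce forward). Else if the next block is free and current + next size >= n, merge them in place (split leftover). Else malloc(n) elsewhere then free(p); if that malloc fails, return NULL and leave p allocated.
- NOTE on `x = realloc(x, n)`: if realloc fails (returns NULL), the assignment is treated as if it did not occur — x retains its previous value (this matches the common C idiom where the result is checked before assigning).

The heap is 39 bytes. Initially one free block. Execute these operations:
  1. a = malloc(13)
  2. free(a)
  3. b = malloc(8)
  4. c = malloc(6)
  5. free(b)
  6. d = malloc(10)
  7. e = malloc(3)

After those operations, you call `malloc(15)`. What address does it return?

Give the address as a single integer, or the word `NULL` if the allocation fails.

Answer: 24

Derivation:
Op 1: a = malloc(13) -> a = 0; heap: [0-12 ALLOC][13-38 FREE]
Op 2: free(a) -> (freed a); heap: [0-38 FREE]
Op 3: b = malloc(8) -> b = 0; heap: [0-7 ALLOC][8-38 FREE]
Op 4: c = malloc(6) -> c = 8; heap: [0-7 ALLOC][8-13 ALLOC][14-38 FREE]
Op 5: free(b) -> (freed b); heap: [0-7 FREE][8-13 ALLOC][14-38 FREE]
Op 6: d = malloc(10) -> d = 14; heap: [0-7 FREE][8-13 ALLOC][14-23 ALLOC][24-38 FREE]
Op 7: e = malloc(3) -> e = 0; heap: [0-2 ALLOC][3-7 FREE][8-13 ALLOC][14-23 ALLOC][24-38 FREE]
malloc(15): first-fit scan over [0-2 ALLOC][3-7 FREE][8-13 ALLOC][14-23 ALLOC][24-38 FREE] -> 24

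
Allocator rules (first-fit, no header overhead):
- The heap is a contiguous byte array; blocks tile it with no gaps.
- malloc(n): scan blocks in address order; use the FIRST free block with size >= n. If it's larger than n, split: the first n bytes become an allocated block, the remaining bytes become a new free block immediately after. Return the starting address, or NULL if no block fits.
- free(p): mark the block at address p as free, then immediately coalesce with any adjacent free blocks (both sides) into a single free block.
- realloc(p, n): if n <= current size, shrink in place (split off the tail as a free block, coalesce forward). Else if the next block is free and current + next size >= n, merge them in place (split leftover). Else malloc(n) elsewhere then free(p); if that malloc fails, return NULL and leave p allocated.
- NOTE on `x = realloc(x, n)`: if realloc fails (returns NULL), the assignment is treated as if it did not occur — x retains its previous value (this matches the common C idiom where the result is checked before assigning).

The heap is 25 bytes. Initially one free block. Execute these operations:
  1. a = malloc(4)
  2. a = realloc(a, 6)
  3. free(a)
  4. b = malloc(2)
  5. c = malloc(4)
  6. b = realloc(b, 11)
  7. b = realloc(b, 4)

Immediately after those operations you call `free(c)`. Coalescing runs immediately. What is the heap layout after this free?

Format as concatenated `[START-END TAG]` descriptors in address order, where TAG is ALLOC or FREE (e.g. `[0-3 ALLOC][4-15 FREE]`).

Answer: [0-5 FREE][6-9 ALLOC][10-24 FREE]

Derivation:
Op 1: a = malloc(4) -> a = 0; heap: [0-3 ALLOC][4-24 FREE]
Op 2: a = realloc(a, 6) -> a = 0; heap: [0-5 ALLOC][6-24 FREE]
Op 3: free(a) -> (freed a); heap: [0-24 FREE]
Op 4: b = malloc(2) -> b = 0; heap: [0-1 ALLOC][2-24 FREE]
Op 5: c = malloc(4) -> c = 2; heap: [0-1 ALLOC][2-5 ALLOC][6-24 FREE]
Op 6: b = realloc(b, 11) -> b = 6; heap: [0-1 FREE][2-5 ALLOC][6-16 ALLOC][17-24 FREE]
Op 7: b = realloc(b, 4) -> b = 6; heap: [0-1 FREE][2-5 ALLOC][6-9 ALLOC][10-24 FREE]
free(c): c = 2 -> block [2-5 ALLOC]; mark free, coalesce with adjacent free neighbors -> [0-5 FREE][6-9 ALLOC][10-24 FREE]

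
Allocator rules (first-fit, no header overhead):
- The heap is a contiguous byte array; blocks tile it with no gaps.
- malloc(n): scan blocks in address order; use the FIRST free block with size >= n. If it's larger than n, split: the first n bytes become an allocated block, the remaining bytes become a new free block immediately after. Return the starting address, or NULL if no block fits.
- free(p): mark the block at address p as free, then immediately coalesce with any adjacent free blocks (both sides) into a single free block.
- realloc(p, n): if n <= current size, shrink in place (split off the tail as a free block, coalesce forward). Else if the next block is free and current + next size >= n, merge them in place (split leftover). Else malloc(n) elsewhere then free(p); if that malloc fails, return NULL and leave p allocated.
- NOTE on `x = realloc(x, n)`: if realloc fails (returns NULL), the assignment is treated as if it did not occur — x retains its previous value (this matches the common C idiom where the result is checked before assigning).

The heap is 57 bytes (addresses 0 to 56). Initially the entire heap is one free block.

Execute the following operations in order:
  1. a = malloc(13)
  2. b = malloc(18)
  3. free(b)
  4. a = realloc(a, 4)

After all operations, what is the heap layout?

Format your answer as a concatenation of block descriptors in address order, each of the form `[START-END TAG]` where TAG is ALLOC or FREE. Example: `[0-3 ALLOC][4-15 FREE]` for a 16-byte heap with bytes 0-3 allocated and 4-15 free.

Op 1: a = malloc(13) -> a = 0; heap: [0-12 ALLOC][13-56 FREE]
Op 2: b = malloc(18) -> b = 13; heap: [0-12 ALLOC][13-30 ALLOC][31-56 FREE]
Op 3: free(b) -> (freed b); heap: [0-12 ALLOC][13-56 FREE]
Op 4: a = realloc(a, 4) -> a = 0; heap: [0-3 ALLOC][4-56 FREE]

Answer: [0-3 ALLOC][4-56 FREE]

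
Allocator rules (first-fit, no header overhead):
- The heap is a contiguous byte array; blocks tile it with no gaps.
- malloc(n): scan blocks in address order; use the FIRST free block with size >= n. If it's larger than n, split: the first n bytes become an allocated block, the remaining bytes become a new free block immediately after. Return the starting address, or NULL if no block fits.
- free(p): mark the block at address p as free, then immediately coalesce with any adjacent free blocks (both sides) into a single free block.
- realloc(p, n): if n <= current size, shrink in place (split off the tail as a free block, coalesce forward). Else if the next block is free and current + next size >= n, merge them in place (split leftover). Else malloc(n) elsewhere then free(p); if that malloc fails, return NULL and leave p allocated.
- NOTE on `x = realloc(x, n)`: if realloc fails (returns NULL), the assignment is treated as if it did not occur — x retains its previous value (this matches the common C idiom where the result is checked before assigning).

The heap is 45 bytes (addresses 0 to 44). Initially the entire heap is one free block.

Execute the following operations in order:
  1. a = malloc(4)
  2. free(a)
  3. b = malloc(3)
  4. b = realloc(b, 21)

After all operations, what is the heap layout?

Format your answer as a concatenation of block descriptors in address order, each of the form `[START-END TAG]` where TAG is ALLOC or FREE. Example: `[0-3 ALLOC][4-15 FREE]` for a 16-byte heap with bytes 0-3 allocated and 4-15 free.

Op 1: a = malloc(4) -> a = 0; heap: [0-3 ALLOC][4-44 FREE]
Op 2: free(a) -> (freed a); heap: [0-44 FREE]
Op 3: b = malloc(3) -> b = 0; heap: [0-2 ALLOC][3-44 FREE]
Op 4: b = realloc(b, 21) -> b = 0; heap: [0-20 ALLOC][21-44 FREE]

Answer: [0-20 ALLOC][21-44 FREE]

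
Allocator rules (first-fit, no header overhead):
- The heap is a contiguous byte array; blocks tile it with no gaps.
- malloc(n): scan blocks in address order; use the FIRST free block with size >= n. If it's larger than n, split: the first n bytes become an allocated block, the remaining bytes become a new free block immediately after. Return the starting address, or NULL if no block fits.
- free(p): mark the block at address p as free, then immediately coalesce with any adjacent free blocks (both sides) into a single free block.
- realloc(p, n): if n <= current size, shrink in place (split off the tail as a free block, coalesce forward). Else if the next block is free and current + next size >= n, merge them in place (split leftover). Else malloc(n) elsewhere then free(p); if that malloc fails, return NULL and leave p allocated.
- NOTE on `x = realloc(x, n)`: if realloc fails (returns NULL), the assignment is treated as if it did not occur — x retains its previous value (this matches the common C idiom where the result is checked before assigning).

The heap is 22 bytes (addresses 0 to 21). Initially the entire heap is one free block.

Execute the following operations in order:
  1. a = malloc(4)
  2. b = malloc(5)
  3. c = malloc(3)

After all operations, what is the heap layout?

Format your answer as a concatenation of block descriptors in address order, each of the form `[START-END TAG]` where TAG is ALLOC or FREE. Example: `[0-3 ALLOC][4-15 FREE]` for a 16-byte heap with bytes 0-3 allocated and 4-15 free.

Op 1: a = malloc(4) -> a = 0; heap: [0-3 ALLOC][4-21 FREE]
Op 2: b = malloc(5) -> b = 4; heap: [0-3 ALLOC][4-8 ALLOC][9-21 FREE]
Op 3: c = malloc(3) -> c = 9; heap: [0-3 ALLOC][4-8 ALLOC][9-11 ALLOC][12-21 FREE]

Answer: [0-3 ALLOC][4-8 ALLOC][9-11 ALLOC][12-21 FREE]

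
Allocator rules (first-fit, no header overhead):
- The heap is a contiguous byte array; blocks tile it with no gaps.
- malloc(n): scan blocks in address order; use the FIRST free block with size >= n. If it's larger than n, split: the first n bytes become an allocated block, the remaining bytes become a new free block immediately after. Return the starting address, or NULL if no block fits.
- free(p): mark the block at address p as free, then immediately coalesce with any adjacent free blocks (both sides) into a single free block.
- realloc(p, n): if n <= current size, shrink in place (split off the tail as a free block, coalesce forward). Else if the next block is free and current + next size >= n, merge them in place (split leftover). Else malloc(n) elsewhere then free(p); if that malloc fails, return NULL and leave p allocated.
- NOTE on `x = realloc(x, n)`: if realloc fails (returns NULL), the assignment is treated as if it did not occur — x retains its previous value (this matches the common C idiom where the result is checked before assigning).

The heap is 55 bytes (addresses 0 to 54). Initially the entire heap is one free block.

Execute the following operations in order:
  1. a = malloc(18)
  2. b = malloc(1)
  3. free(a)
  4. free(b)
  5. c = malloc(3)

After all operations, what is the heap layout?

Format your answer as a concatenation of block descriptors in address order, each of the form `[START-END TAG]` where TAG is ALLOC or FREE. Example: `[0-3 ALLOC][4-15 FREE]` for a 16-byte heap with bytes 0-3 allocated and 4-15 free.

Op 1: a = malloc(18) -> a = 0; heap: [0-17 ALLOC][18-54 FREE]
Op 2: b = malloc(1) -> b = 18; heap: [0-17 ALLOC][18-18 ALLOC][19-54 FREE]
Op 3: free(a) -> (freed a); heap: [0-17 FREE][18-18 ALLOC][19-54 FREE]
Op 4: free(b) -> (freed b); heap: [0-54 FREE]
Op 5: c = malloc(3) -> c = 0; heap: [0-2 ALLOC][3-54 FREE]

Answer: [0-2 ALLOC][3-54 FREE]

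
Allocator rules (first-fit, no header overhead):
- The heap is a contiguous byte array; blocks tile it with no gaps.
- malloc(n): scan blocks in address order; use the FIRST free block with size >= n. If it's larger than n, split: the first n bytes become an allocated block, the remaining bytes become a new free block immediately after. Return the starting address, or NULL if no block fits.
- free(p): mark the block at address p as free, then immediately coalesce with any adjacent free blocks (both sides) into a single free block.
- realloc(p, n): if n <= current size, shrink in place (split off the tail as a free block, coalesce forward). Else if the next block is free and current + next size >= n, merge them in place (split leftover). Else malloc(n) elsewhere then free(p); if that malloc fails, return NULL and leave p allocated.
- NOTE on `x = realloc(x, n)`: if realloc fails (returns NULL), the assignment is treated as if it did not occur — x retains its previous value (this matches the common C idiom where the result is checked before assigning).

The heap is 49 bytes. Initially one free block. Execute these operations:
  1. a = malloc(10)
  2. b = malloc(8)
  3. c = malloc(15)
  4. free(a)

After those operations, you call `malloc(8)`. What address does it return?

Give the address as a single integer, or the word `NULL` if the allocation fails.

Answer: 0

Derivation:
Op 1: a = malloc(10) -> a = 0; heap: [0-9 ALLOC][10-48 FREE]
Op 2: b = malloc(8) -> b = 10; heap: [0-9 ALLOC][10-17 ALLOC][18-48 FREE]
Op 3: c = malloc(15) -> c = 18; heap: [0-9 ALLOC][10-17 ALLOC][18-32 ALLOC][33-48 FREE]
Op 4: free(a) -> (freed a); heap: [0-9 FREE][10-17 ALLOC][18-32 ALLOC][33-48 FREE]
malloc(8): first-fit scan over [0-9 FREE][10-17 ALLOC][18-32 ALLOC][33-48 FREE] -> 0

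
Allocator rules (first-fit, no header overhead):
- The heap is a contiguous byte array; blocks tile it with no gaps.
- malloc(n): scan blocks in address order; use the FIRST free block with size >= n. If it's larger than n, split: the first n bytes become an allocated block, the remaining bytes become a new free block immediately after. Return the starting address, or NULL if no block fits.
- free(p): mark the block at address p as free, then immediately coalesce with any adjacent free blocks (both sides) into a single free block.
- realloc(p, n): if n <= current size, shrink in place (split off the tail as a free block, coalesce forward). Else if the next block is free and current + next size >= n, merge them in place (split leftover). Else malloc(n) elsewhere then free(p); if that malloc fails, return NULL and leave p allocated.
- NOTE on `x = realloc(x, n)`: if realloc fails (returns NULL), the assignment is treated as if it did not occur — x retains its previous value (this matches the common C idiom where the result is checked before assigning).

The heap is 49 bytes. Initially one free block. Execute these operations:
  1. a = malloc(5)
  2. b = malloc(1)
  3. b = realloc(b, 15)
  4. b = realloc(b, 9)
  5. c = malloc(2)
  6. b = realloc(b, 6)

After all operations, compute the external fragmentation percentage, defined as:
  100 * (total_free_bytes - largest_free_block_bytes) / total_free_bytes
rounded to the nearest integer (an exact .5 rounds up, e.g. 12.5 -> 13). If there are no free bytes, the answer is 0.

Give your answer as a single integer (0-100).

Op 1: a = malloc(5) -> a = 0; heap: [0-4 ALLOC][5-48 FREE]
Op 2: b = malloc(1) -> b = 5; heap: [0-4 ALLOC][5-5 ALLOC][6-48 FREE]
Op 3: b = realloc(b, 15) -> b = 5; heap: [0-4 ALLOC][5-19 ALLOC][20-48 FREE]
Op 4: b = realloc(b, 9) -> b = 5; heap: [0-4 ALLOC][5-13 ALLOC][14-48 FREE]
Op 5: c = malloc(2) -> c = 14; heap: [0-4 ALLOC][5-13 ALLOC][14-15 ALLOC][16-48 FREE]
Op 6: b = realloc(b, 6) -> b = 5; heap: [0-4 ALLOC][5-10 ALLOC][11-13 FREE][14-15 ALLOC][16-48 FREE]
Free blocks: [3 33] total_free=36 largest=33 -> 100*(36-33)/36 = 300/36 ≈ 8.333 -> rounds to 8

Answer: 8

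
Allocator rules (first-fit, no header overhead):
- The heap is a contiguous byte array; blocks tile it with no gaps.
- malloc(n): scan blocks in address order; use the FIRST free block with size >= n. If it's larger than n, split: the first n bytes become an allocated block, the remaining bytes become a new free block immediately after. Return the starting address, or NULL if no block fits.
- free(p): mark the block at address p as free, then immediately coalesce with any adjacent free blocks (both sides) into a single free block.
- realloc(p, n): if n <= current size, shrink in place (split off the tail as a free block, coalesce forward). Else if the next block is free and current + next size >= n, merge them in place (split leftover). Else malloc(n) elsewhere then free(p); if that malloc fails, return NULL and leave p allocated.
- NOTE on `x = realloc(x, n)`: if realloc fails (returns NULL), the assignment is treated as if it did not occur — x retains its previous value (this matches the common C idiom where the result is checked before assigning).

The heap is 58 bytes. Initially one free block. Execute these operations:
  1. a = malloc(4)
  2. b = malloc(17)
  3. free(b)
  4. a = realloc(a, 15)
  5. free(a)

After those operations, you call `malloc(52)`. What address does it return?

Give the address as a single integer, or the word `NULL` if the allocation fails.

Answer: 0

Derivation:
Op 1: a = malloc(4) -> a = 0; heap: [0-3 ALLOC][4-57 FREE]
Op 2: b = malloc(17) -> b = 4; heap: [0-3 ALLOC][4-20 ALLOC][21-57 FREE]
Op 3: free(b) -> (freed b); heap: [0-3 ALLOC][4-57 FREE]
Op 4: a = realloc(a, 15) -> a = 0; heap: [0-14 ALLOC][15-57 FREE]
Op 5: free(a) -> (freed a); heap: [0-57 FREE]
malloc(52): first-fit scan over [0-57 FREE] -> 0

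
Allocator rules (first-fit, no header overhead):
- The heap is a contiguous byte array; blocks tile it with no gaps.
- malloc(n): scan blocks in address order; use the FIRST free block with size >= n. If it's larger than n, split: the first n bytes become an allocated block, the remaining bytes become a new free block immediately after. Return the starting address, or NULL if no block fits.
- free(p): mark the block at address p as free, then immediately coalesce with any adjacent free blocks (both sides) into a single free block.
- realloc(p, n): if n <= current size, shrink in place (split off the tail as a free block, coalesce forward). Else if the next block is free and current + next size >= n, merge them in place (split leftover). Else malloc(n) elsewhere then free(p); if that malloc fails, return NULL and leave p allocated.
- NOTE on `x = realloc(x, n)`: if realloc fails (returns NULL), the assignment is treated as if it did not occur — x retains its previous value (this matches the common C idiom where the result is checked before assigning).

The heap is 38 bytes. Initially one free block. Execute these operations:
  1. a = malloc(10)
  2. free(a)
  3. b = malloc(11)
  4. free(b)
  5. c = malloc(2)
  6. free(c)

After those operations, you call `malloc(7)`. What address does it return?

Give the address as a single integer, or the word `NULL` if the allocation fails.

Answer: 0

Derivation:
Op 1: a = malloc(10) -> a = 0; heap: [0-9 ALLOC][10-37 FREE]
Op 2: free(a) -> (freed a); heap: [0-37 FREE]
Op 3: b = malloc(11) -> b = 0; heap: [0-10 ALLOC][11-37 FREE]
Op 4: free(b) -> (freed b); heap: [0-37 FREE]
Op 5: c = malloc(2) -> c = 0; heap: [0-1 ALLOC][2-37 FREE]
Op 6: free(c) -> (freed c); heap: [0-37 FREE]
malloc(7): first-fit scan over [0-37 FREE] -> 0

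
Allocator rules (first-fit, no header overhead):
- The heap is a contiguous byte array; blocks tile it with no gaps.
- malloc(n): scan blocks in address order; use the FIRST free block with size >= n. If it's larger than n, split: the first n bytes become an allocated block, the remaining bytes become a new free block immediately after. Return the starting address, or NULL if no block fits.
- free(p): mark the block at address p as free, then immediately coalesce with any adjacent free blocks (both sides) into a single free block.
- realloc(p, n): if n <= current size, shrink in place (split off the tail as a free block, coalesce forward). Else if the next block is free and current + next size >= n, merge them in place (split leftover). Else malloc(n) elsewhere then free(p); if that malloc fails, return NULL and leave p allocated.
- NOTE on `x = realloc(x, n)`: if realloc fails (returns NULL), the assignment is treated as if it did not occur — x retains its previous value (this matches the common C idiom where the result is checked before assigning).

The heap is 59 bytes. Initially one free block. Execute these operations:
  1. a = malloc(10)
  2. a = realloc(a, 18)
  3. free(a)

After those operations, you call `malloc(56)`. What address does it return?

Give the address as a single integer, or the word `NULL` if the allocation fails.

Op 1: a = malloc(10) -> a = 0; heap: [0-9 ALLOC][10-58 FREE]
Op 2: a = realloc(a, 18) -> a = 0; heap: [0-17 ALLOC][18-58 FREE]
Op 3: free(a) -> (freed a); heap: [0-58 FREE]
malloc(56): first-fit scan over [0-58 FREE] -> 0

Answer: 0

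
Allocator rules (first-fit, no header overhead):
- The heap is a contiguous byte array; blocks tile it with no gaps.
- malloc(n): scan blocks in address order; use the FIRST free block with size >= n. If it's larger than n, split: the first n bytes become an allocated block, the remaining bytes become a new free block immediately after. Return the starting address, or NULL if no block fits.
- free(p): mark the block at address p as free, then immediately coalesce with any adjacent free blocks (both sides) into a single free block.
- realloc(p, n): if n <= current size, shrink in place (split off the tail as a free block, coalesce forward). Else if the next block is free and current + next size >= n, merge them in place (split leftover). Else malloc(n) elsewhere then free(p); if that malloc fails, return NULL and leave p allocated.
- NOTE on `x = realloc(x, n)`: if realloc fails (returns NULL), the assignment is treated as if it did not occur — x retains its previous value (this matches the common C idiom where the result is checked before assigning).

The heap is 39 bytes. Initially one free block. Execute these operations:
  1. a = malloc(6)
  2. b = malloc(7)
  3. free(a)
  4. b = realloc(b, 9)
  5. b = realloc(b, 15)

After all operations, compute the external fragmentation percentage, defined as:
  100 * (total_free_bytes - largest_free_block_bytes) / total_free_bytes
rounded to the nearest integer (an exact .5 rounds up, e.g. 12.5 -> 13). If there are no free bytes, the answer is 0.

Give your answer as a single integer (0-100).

Answer: 25

Derivation:
Op 1: a = malloc(6) -> a = 0; heap: [0-5 ALLOC][6-38 FREE]
Op 2: b = malloc(7) -> b = 6; heap: [0-5 ALLOC][6-12 ALLOC][13-38 FREE]
Op 3: free(a) -> (freed a); heap: [0-5 FREE][6-12 ALLOC][13-38 FREE]
Op 4: b = realloc(b, 9) -> b = 6; heap: [0-5 FREE][6-14 ALLOC][15-38 FREE]
Op 5: b = realloc(b, 15) -> b = 6; heap: [0-5 FREE][6-20 ALLOC][21-38 FREE]
Free blocks: [6 18] total_free=24 largest=18 -> 100*(24-18)/24 = 600/24 = 25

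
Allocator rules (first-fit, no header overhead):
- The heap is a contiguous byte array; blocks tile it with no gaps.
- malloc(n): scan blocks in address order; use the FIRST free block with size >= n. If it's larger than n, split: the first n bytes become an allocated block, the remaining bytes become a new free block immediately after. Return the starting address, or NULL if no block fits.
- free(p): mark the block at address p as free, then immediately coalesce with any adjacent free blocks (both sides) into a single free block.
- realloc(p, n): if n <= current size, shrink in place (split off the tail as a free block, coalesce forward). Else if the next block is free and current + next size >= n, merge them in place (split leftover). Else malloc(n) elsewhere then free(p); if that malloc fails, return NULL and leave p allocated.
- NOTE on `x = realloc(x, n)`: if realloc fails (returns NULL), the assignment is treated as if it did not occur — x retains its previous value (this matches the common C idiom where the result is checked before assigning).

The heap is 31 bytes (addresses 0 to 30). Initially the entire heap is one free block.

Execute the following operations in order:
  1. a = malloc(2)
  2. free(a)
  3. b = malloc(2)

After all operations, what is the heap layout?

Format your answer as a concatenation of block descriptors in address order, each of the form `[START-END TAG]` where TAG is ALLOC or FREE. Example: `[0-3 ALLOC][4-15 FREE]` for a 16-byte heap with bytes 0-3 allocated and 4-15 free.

Op 1: a = malloc(2) -> a = 0; heap: [0-1 ALLOC][2-30 FREE]
Op 2: free(a) -> (freed a); heap: [0-30 FREE]
Op 3: b = malloc(2) -> b = 0; heap: [0-1 ALLOC][2-30 FREE]

Answer: [0-1 ALLOC][2-30 FREE]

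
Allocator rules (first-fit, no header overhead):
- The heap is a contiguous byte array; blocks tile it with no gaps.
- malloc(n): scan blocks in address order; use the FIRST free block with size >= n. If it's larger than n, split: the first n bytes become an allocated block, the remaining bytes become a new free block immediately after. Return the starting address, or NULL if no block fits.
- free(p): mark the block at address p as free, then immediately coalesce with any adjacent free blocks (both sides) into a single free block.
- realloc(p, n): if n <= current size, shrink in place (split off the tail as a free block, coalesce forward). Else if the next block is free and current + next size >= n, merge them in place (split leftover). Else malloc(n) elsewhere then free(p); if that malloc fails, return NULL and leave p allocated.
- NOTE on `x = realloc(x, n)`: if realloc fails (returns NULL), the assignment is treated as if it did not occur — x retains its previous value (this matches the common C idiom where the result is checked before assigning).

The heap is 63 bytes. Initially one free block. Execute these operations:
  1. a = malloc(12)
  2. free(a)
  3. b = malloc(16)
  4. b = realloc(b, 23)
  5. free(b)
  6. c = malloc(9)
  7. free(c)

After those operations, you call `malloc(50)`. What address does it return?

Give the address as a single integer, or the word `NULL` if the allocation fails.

Op 1: a = malloc(12) -> a = 0; heap: [0-11 ALLOC][12-62 FREE]
Op 2: free(a) -> (freed a); heap: [0-62 FREE]
Op 3: b = malloc(16) -> b = 0; heap: [0-15 ALLOC][16-62 FREE]
Op 4: b = realloc(b, 23) -> b = 0; heap: [0-22 ALLOC][23-62 FREE]
Op 5: free(b) -> (freed b); heap: [0-62 FREE]
Op 6: c = malloc(9) -> c = 0; heap: [0-8 ALLOC][9-62 FREE]
Op 7: free(c) -> (freed c); heap: [0-62 FREE]
malloc(50): first-fit scan over [0-62 FREE] -> 0

Answer: 0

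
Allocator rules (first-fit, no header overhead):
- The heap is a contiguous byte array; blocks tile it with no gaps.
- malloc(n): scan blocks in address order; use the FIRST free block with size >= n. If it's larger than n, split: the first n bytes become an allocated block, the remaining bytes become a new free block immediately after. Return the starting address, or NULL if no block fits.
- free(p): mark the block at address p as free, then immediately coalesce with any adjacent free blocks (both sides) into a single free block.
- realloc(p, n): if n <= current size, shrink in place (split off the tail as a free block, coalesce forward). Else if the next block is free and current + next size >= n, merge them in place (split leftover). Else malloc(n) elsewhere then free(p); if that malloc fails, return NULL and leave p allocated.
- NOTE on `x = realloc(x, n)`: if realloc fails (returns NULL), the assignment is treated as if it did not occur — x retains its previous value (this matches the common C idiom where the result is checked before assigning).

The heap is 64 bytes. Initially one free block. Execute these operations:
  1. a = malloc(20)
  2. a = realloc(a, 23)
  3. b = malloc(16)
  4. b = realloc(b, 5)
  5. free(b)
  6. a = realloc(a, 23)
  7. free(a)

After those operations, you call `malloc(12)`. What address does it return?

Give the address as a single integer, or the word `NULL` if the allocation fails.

Answer: 0

Derivation:
Op 1: a = malloc(20) -> a = 0; heap: [0-19 ALLOC][20-63 FREE]
Op 2: a = realloc(a, 23) -> a = 0; heap: [0-22 ALLOC][23-63 FREE]
Op 3: b = malloc(16) -> b = 23; heap: [0-22 ALLOC][23-38 ALLOC][39-63 FREE]
Op 4: b = realloc(b, 5) -> b = 23; heap: [0-22 ALLOC][23-27 ALLOC][28-63 FREE]
Op 5: free(b) -> (freed b); heap: [0-22 ALLOC][23-63 FREE]
Op 6: a = realloc(a, 23) -> a = 0; heap: [0-22 ALLOC][23-63 FREE]
Op 7: free(a) -> (freed a); heap: [0-63 FREE]
malloc(12): first-fit scan over [0-63 FREE] -> 0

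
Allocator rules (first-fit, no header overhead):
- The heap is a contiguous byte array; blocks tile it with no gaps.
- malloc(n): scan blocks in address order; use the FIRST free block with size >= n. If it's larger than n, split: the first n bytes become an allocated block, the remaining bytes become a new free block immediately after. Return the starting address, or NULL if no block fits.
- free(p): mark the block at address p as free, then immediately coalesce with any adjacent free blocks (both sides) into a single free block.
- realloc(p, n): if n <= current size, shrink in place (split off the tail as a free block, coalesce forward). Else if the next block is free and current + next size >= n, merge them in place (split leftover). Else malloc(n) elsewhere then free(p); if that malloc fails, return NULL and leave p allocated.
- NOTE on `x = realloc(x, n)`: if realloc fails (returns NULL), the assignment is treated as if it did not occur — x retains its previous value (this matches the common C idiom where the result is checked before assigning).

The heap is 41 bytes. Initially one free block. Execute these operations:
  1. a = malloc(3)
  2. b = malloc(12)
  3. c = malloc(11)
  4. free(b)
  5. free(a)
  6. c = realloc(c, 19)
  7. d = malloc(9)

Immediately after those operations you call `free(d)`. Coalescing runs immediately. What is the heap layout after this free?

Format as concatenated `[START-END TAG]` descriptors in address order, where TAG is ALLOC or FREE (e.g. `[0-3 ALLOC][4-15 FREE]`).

Op 1: a = malloc(3) -> a = 0; heap: [0-2 ALLOC][3-40 FREE]
Op 2: b = malloc(12) -> b = 3; heap: [0-2 ALLOC][3-14 ALLOC][15-40 FREE]
Op 3: c = malloc(11) -> c = 15; heap: [0-2 ALLOC][3-14 ALLOC][15-25 ALLOC][26-40 FREE]
Op 4: free(b) -> (freed b); heap: [0-2 ALLOC][3-14 FREE][15-25 ALLOC][26-40 FREE]
Op 5: free(a) -> (freed a); heap: [0-14 FREE][15-25 ALLOC][26-40 FREE]
Op 6: c = realloc(c, 19) -> c = 15; heap: [0-14 FREE][15-33 ALLOC][34-40 FREE]
Op 7: d = malloc(9) -> d = 0; heap: [0-8 ALLOC][9-14 FREE][15-33 ALLOC][34-40 FREE]
free(d): d = 0 -> block [0-8 ALLOC]; mark free, coalesce with adjacent free neighbors -> [0-14 FREE][15-33 ALLOC][34-40 FREE]

Answer: [0-14 FREE][15-33 ALLOC][34-40 FREE]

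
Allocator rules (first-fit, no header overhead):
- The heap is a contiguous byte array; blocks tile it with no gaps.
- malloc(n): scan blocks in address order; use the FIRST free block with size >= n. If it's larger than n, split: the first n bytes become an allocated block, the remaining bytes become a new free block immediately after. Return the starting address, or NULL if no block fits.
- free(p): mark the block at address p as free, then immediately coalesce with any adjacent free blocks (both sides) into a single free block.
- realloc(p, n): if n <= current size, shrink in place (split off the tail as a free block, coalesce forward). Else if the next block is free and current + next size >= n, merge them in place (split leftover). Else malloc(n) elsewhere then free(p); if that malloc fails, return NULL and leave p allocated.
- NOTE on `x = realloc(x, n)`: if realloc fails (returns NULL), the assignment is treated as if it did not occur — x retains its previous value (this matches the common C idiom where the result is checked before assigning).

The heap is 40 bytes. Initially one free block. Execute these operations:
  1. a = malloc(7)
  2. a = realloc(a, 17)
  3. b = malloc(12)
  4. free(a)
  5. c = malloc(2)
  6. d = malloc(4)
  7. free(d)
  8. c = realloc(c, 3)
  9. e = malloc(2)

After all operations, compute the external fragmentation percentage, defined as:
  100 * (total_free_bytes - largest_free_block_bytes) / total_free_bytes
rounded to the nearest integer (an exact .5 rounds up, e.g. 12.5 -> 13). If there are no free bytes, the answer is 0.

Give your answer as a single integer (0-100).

Op 1: a = malloc(7) -> a = 0; heap: [0-6 ALLOC][7-39 FREE]
Op 2: a = realloc(a, 17) -> a = 0; heap: [0-16 ALLOC][17-39 FREE]
Op 3: b = malloc(12) -> b = 17; heap: [0-16 ALLOC][17-28 ALLOC][29-39 FREE]
Op 4: free(a) -> (freed a); heap: [0-16 FREE][17-28 ALLOC][29-39 FREE]
Op 5: c = malloc(2) -> c = 0; heap: [0-1 ALLOC][2-16 FREE][17-28 ALLOC][29-39 FREE]
Op 6: d = malloc(4) -> d = 2; heap: [0-1 ALLOC][2-5 ALLOC][6-16 FREE][17-28 ALLOC][29-39 FREE]
Op 7: free(d) -> (freed d); heap: [0-1 ALLOC][2-16 FREE][17-28 ALLOC][29-39 FREE]
Op 8: c = realloc(c, 3) -> c = 0; heap: [0-2 ALLOC][3-16 FREE][17-28 ALLOC][29-39 FREE]
Op 9: e = malloc(2) -> e = 3; heap: [0-2 ALLOC][3-4 ALLOC][5-16 FREE][17-28 ALLOC][29-39 FREE]
Free blocks: [12 11] total_free=23 largest=12 -> 100*(23-12)/23 = 1100/23 ≈ 47.826 -> rounds to 48

Answer: 48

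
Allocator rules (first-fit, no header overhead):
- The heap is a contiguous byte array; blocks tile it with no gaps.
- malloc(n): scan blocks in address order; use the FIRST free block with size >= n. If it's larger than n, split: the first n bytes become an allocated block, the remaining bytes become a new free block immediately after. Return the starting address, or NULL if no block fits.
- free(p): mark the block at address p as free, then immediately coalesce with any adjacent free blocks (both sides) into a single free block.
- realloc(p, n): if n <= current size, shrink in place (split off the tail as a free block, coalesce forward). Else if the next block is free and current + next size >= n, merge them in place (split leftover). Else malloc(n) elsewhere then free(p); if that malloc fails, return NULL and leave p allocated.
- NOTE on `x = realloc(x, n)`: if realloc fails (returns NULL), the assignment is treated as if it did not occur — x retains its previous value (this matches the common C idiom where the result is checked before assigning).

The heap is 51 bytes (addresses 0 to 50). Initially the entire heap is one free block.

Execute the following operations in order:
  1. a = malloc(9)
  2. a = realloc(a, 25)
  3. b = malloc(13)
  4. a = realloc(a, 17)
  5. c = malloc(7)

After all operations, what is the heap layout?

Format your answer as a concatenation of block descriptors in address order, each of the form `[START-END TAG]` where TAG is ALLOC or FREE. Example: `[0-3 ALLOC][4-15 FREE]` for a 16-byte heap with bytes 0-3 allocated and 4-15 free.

Op 1: a = malloc(9) -> a = 0; heap: [0-8 ALLOC][9-50 FREE]
Op 2: a = realloc(a, 25) -> a = 0; heap: [0-24 ALLOC][25-50 FREE]
Op 3: b = malloc(13) -> b = 25; heap: [0-24 ALLOC][25-37 ALLOC][38-50 FREE]
Op 4: a = realloc(a, 17) -> a = 0; heap: [0-16 ALLOC][17-24 FREE][25-37 ALLOC][38-50 FREE]
Op 5: c = malloc(7) -> c = 17; heap: [0-16 ALLOC][17-23 ALLOC][24-24 FREE][25-37 ALLOC][38-50 FREE]

Answer: [0-16 ALLOC][17-23 ALLOC][24-24 FREE][25-37 ALLOC][38-50 FREE]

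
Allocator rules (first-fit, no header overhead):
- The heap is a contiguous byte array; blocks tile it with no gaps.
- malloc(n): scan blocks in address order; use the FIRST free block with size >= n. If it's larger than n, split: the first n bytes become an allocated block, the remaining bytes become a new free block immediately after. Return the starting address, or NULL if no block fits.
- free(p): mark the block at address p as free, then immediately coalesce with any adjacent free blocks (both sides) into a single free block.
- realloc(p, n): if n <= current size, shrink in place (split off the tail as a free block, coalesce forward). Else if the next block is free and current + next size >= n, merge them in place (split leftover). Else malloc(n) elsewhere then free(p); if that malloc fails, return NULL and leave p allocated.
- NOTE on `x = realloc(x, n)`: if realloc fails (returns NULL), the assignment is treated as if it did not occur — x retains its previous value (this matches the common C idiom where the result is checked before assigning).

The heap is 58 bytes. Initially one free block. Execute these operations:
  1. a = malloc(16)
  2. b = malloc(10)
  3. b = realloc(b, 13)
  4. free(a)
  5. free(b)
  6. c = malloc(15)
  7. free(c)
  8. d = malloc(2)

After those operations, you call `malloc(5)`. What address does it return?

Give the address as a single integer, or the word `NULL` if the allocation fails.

Answer: 2

Derivation:
Op 1: a = malloc(16) -> a = 0; heap: [0-15 ALLOC][16-57 FREE]
Op 2: b = malloc(10) -> b = 16; heap: [0-15 ALLOC][16-25 ALLOC][26-57 FREE]
Op 3: b = realloc(b, 13) -> b = 16; heap: [0-15 ALLOC][16-28 ALLOC][29-57 FREE]
Op 4: free(a) -> (freed a); heap: [0-15 FREE][16-28 ALLOC][29-57 FREE]
Op 5: free(b) -> (freed b); heap: [0-57 FREE]
Op 6: c = malloc(15) -> c = 0; heap: [0-14 ALLOC][15-57 FREE]
Op 7: free(c) -> (freed c); heap: [0-57 FREE]
Op 8: d = malloc(2) -> d = 0; heap: [0-1 ALLOC][2-57 FREE]
malloc(5): first-fit scan over [0-1 ALLOC][2-57 FREE] -> 2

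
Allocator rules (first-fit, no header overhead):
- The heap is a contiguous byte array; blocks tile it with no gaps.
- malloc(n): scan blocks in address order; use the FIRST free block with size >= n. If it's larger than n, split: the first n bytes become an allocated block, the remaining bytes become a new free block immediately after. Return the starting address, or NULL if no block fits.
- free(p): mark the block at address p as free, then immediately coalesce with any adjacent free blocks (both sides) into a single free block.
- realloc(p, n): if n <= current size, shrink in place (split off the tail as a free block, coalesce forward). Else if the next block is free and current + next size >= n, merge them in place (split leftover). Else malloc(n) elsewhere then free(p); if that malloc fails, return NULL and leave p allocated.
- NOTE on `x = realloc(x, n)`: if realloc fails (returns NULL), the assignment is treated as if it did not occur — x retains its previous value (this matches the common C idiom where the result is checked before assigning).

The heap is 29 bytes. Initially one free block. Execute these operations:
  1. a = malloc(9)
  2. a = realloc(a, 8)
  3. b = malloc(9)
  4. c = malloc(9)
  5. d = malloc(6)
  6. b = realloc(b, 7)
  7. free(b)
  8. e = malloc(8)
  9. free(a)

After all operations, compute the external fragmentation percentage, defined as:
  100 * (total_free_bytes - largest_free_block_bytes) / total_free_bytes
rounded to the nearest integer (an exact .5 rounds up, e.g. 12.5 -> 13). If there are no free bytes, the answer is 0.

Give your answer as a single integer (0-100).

Answer: 33

Derivation:
Op 1: a = malloc(9) -> a = 0; heap: [0-8 ALLOC][9-28 FREE]
Op 2: a = realloc(a, 8) -> a = 0; heap: [0-7 ALLOC][8-28 FREE]
Op 3: b = malloc(9) -> b = 8; heap: [0-7 ALLOC][8-16 ALLOC][17-28 FREE]
Op 4: c = malloc(9) -> c = 17; heap: [0-7 ALLOC][8-16 ALLOC][17-25 ALLOC][26-28 FREE]
Op 5: d = malloc(6) -> d = NULL; heap: [0-7 ALLOC][8-16 ALLOC][17-25 ALLOC][26-28 FREE]
Op 6: b = realloc(b, 7) -> b = 8; heap: [0-7 ALLOC][8-14 ALLOC][15-16 FREE][17-25 ALLOC][26-28 FREE]
Op 7: free(b) -> (freed b); heap: [0-7 ALLOC][8-16 FREE][17-25 ALLOC][26-28 FREE]
Op 8: e = malloc(8) -> e = 8; heap: [0-7 ALLOC][8-15 ALLOC][16-16 FREE][17-25 ALLOC][26-28 FREE]
Op 9: free(a) -> (freed a); heap: [0-7 FREE][8-15 ALLOC][16-16 FREE][17-25 ALLOC][26-28 FREE]
Free blocks: [8 1 3] total_free=12 largest=8 -> 100*(12-8)/12 = 400/12 ≈ 33.333 -> rounds to 33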